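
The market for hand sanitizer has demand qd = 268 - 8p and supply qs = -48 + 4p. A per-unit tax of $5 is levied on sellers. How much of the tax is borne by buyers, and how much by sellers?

Buyers bear 5/3, sellers bear 10/3

Pre-tax equilibrium: p* = 79/3, q* = 172/3.
Tax on sellers shifts supply to qs = -48 + 4(p − 5) = -68 + 4p.
268 - 8p = -68 + 4p gives buyer price pb = 28; sellers receive ps = 28 − 5 = 23.
New quantity: q = 268 − 8(28) = 44.
Buyer burden = 28 − 79/3 = 5/3; seller burden = 79/3 − 23 = 10/3.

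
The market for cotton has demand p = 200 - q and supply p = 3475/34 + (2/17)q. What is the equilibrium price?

Set the two price expressions equal: 200 - q = 3475/34 + (2/17)q.
3325/34 = (19/17)q, so q* = 87.5.
p* = 200 − (1)(87.5) = 112.5.

p* = 112.5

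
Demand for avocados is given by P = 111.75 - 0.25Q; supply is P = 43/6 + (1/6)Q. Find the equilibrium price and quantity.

Set the two price expressions equal: 111.75 - 0.25Q = 43/6 + (1/6)Q.
1255/12 = (5/12)Q, so Q* = 251.
P* = 111.75 − (0.25)(251) = 49.

P* = 49, Q* = 251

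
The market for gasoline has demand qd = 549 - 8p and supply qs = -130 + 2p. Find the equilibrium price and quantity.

Set qd = qs: 549 - 8p = -130 + 2p.
679 = 10p, so p* = 67.9.
q* = 549 − 8(67.9) = 5.8.

p* = 67.9, q* = 5.8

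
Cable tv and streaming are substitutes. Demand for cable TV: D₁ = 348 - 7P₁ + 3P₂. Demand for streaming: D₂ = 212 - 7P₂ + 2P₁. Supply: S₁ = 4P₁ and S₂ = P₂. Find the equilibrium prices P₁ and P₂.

Market 1: 348 - 7P₁ + 3P₂ = 4P₁ → 11P₁ - 3P₂ = 348.
Market 2: 8P₂ - 2P₁ = 212.
Eliminating P₂: 8×(1) + 3×(2) gives 82P₁ = 3420, so P₁ = 1710/41.
Back-substitute into (2): P₂ = (212 + 2×1710/41) / 8 = 1514/41.

P₁ = 1710/41, P₂ = 1514/41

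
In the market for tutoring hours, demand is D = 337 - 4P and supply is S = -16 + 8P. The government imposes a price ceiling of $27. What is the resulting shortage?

Shortage = 29

Equilibrium price would be P* = 353/12, so the ceiling at 27 binds.
At P = 27: D = 337 − 4(27) = 229, S = -16 + 8(27) = 200.
Shortage = 229 − 200 = 29.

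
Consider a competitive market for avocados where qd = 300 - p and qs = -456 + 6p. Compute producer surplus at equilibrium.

Equilibrium: 300 - p = -456 + 6p gives p* = 108, q* = 192.
Supply starts at p = 76 (where qs = 0).
PS = ½(108 − 76)(192) = 3072.

Producer surplus = 3072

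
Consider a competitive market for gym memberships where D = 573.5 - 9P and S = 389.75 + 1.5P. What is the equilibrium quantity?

Q* = 416

Set D = S: 573.5 - 9P = 389.75 + 1.5P.
183.75 = 10.5P, so P* = 17.5.
Q* = 573.5 − 9(17.5) = 416.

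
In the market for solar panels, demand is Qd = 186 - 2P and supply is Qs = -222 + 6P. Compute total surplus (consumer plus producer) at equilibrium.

Total surplus = 2352

Equilibrium: 186 - 2P = -222 + 6P gives P* = 51, Q* = 84.
Demand choke price: P = 93; supply starts at P = 37.
CS = ½(93 − 51)(84) = 1764; PS = ½(51 − 37)(84) = 588.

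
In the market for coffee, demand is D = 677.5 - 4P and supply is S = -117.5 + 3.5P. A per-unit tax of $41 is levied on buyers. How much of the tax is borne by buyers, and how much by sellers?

Pre-tax equilibrium: P* = 106, Q* = 253.5.
Tax on buyers shifts demand to D = 677.5 − 4(P + 41) = 513.5 - 4P.
513.5 - 4P = -117.5 + 3.5P gives seller price Ps = 1262/15; buyers pay Pb = 1262/15 + 41 = 1877/15.
New quantity: Q = 677.5 − 4(1877/15) = 5309/30.
Buyer burden = 1877/15 − 106 = 287/15; seller burden = 106 − 1262/15 = 328/15.

Buyers bear 287/15, sellers bear 328/15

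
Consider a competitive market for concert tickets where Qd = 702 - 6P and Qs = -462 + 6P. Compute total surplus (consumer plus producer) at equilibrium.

Equilibrium: 702 - 6P = -462 + 6P gives P* = 97, Q* = 120.
Demand choke price: P = 117; supply starts at P = 77.
CS = ½(117 − 97)(120) = 1200; PS = ½(97 − 77)(120) = 1200.

Total surplus = 2400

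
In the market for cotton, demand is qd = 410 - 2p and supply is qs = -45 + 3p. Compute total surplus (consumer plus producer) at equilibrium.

Total surplus = 21660

Equilibrium: 410 - 2p = -45 + 3p gives p* = 91, q* = 228.
Demand choke price: p = 205; supply starts at p = 15.
CS = ½(205 − 91)(228) = 12996; PS = ½(91 − 15)(228) = 8664.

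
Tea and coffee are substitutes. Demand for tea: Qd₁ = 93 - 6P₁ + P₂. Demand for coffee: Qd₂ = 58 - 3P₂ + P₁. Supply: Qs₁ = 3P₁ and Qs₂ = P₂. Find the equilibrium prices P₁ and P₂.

P₁ = 86/7, P₂ = 123/7

Market 1: 93 - 6P₁ + P₂ = 3P₁ → 9P₁ - P₂ = 93.
Market 2: 4P₂ - P₁ = 58.
Eliminating P₂: 4×(1) + 1×(2) gives 35P₁ = 430, so P₁ = 86/7.
Back-substitute into (2): P₂ = (58 + 1×86/7) / 4 = 123/7.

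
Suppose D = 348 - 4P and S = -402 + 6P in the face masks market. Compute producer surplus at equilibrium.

Equilibrium: 348 - 4P = -402 + 6P gives P* = 75, Q* = 48.
Supply starts at P = 67 (where S = 0).
PS = ½(75 − 67)(48) = 192.

Producer surplus = 192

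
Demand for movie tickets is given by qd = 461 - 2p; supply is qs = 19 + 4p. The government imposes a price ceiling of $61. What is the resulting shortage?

Equilibrium price would be p* = 221/3, so the ceiling at 61 binds.
At p = 61: qd = 461 − 2(61) = 339, qs = 19 + 4(61) = 263.
Shortage = 339 − 263 = 76.

Shortage = 76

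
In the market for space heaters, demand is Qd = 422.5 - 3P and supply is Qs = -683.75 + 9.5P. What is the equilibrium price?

Set Qd = Qs: 422.5 - 3P = -683.75 + 9.5P.
1106.25 = 12.5P, so P* = 88.5.
Q* = 422.5 − 3(88.5) = 157.

P* = 88.5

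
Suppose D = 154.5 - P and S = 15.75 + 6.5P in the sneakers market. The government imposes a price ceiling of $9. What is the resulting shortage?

Equilibrium price would be P* = 18.5, so the ceiling at 9 binds.
At P = 9: D = 154.5 − 1(9) = 145.5, S = 15.75 + 6.5(9) = 74.25.
Shortage = 145.5 − 74.25 = 71.25.

Shortage = 71.25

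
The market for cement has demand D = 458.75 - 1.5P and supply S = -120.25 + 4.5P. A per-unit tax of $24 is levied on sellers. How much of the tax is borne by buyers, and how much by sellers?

Pre-tax equilibrium: P* = 96.5, Q* = 314.
Tax on sellers shifts supply to S = -120.25 + 4.5(P − 24) = -228.25 + 4.5P.
458.75 - 1.5P = -228.25 + 4.5P gives buyer price Pb = 114.5; sellers receive Ps = 114.5 − 24 = 90.5.
New quantity: Q = 458.75 − 1.5(114.5) = 287.
Buyer burden = 114.5 − 96.5 = 18; seller burden = 96.5 − 90.5 = 6.

Buyers bear $18, sellers bear $6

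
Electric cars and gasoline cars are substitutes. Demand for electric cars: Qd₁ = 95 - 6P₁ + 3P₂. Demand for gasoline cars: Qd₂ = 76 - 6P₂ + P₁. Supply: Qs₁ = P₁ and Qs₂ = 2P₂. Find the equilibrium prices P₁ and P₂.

P₁ = 988/53, P₂ = 627/53

Market 1: 95 - 6P₁ + 3P₂ = P₁ → 7P₁ - 3P₂ = 95.
Market 2: 8P₂ - P₁ = 76.
Eliminating P₂: 8×(1) + 3×(2) gives 53P₁ = 988, so P₁ = 988/53.
Back-substitute into (2): P₂ = (76 + 1×988/53) / 8 = 627/53.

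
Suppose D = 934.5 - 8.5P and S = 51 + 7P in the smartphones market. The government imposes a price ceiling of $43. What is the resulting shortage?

Shortage = 217

Equilibrium price would be P* = 57, so the ceiling at 43 binds.
At P = 43: D = 934.5 − 8.5(43) = 569, S = 51 + 7(43) = 352.
Shortage = 569 − 352 = 217.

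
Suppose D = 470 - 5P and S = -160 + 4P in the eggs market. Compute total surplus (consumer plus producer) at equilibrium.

Total surplus = 3240

Equilibrium: 470 - 5P = -160 + 4P gives P* = 70, Q* = 120.
Demand choke price: P = 94; supply starts at P = 40.
CS = ½(94 − 70)(120) = 1440; PS = ½(70 − 40)(120) = 1800.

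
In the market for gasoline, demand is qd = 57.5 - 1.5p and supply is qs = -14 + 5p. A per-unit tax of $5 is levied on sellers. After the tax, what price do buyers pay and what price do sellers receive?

Buyers pay 193/13, sellers receive 128/13

Pre-tax equilibrium: p* = 11, q* = 41.
Tax on sellers shifts supply to qs = -14 + 5(p − 5) = -39 + 5p.
57.5 - 1.5p = -39 + 5p gives buyer price pb = 193/13; sellers receive ps = 193/13 − 5 = 128/13.
New quantity: q = 57.5 − 1.5(193/13) = 458/13.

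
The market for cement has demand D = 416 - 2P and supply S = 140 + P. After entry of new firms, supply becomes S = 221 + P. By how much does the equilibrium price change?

ΔP = -27

Original equilibrium: P* = 92, Q* = 232.
New equilibrium: 416 - 2P = 221 + P, so 195 = 3P and P' = 65; Q' = 416 − 2(65) = 286.
Change in price: 65 − 92 = -27.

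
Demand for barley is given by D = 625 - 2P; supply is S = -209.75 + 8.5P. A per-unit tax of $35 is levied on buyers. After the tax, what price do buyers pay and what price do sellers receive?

Buyers pay 647/6, sellers receive 437/6

Pre-tax equilibrium: P* = 79.5, Q* = 466.
Tax on buyers shifts demand to D = 625 − 2(P + 35) = 555 - 2P.
555 - 2P = -209.75 + 8.5P gives seller price Ps = 437/6; buyers pay Pb = 437/6 + 35 = 647/6.
New quantity: Q = 625 − 2(647/6) = 1228/3.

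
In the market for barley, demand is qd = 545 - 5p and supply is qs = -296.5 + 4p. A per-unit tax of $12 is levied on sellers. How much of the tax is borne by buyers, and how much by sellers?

Pre-tax equilibrium: p* = 93.5, q* = 77.5.
Tax on sellers shifts supply to qs = -296.5 + 4(p − 12) = -344.5 + 4p.
545 - 5p = -344.5 + 4p gives buyer price pb = 593/6; sellers receive ps = 593/6 − 12 = 521/6.
New quantity: q = 545 − 5(593/6) = 305/6.
Buyer burden = 593/6 − 93.5 = 16/3; seller burden = 93.5 − 521/6 = 20/3.

Buyers bear 16/3, sellers bear 20/3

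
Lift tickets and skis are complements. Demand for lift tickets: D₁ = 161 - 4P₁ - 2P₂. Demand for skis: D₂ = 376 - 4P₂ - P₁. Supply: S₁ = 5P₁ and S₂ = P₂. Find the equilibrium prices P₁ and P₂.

P₁ = 53/43, P₂ = 3223/43

Market 1: 161 - 4P₁ - 2P₂ = 5P₁ → 9P₁ + 2P₂ = 161.
Market 2: 5P₂ + P₁ = 376.
Eliminating P₂: 5×(1) − 2×(2) gives 43P₁ = 53, so P₁ = 53/43.
Back-substitute into (2): P₂ = (376 − 1×53/43) / 5 = 3223/43.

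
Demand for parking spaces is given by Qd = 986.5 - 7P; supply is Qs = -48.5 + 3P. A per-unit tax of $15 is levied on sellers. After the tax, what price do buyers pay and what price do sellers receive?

Pre-tax equilibrium: P* = 103.5, Q* = 262.
Tax on sellers shifts supply to Qs = -48.5 + 3(P − 15) = -93.5 + 3P.
986.5 - 7P = -93.5 + 3P gives buyer price Pb = 108; sellers receive Ps = 108 − 15 = 93.
New quantity: Q = 986.5 − 7(108) = 230.5.

Buyers pay $108, sellers receive $93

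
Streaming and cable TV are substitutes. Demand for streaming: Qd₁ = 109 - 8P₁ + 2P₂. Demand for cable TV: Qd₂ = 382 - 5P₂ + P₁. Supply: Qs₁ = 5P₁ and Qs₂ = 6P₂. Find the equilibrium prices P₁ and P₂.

Market 1: 109 - 8P₁ + 2P₂ = 5P₁ → 13P₁ - 2P₂ = 109.
Market 2: 11P₂ - P₁ = 382.
Eliminating P₂: 11×(1) + 2×(2) gives 141P₁ = 1963, so P₁ = 1963/141.
Back-substitute into (2): P₂ = (382 + 1×1963/141) / 11 = 5075/141.

P₁ = 1963/141, P₂ = 5075/141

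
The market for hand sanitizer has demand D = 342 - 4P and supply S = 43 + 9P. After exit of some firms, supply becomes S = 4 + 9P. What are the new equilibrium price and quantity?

Original equilibrium: P* = 23, Q* = 250.
New equilibrium: 342 - 4P = 4 + 9P, so 338 = 13P and P' = 26; Q' = 342 − 4(26) = 238.

P' = 26, Q' = 238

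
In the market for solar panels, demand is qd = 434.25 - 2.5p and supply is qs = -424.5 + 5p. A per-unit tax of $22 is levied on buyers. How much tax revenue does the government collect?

Tax revenue = 7348/3

Pre-tax equilibrium: p* = 114.5, q* = 148.
Tax on buyers shifts demand to qd = 434.25 − 2.5(p + 22) = 379.25 - 2.5p.
379.25 - 2.5p = -424.5 + 5p gives seller price ps = 643/6; buyers pay pb = 643/6 + 22 = 775/6.
New quantity: q = 434.25 − 2.5(775/6) = 334/3.
Revenue = 22 × 334/3 = 7348/3.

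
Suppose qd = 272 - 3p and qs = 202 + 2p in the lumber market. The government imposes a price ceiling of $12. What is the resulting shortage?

Equilibrium price would be p* = 14, so the ceiling at 12 binds.
At p = 12: qd = 272 − 3(12) = 236, qs = 202 + 2(12) = 226.
Shortage = 236 − 226 = 10.

Shortage = 10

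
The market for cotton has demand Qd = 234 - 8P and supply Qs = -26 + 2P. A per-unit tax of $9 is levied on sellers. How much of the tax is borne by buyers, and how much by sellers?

Buyers bear $1.8, sellers bear $7.2

Pre-tax equilibrium: P* = 26, Q* = 26.
Tax on sellers shifts supply to Qs = -26 + 2(P − 9) = -44 + 2P.
234 - 8P = -44 + 2P gives buyer price Pb = 27.8; sellers receive Ps = 27.8 − 9 = 18.8.
New quantity: Q = 234 − 8(27.8) = 11.6.
Buyer burden = 27.8 − 26 = 1.8; seller burden = 26 − 18.8 = 7.2.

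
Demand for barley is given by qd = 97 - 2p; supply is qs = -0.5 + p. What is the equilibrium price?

Set qd = qs: 97 - 2p = -0.5 + p.
97.5 = 3p, so p* = 32.5.
q* = 97 − 2(32.5) = 32.

p* = 32.5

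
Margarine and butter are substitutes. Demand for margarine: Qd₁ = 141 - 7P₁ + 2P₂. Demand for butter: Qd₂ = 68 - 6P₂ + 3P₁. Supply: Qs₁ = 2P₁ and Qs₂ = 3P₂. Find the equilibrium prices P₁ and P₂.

P₁ = 281/15, P₂ = 13.8

Market 1: 141 - 7P₁ + 2P₂ = 2P₁ → 9P₁ - 2P₂ = 141.
Market 2: 9P₂ - 3P₁ = 68.
Eliminating P₂: 9×(1) + 2×(2) gives 75P₁ = 1405, so P₁ = 281/15.
Back-substitute into (2): P₂ = (68 + 3×281/15) / 9 = 13.8.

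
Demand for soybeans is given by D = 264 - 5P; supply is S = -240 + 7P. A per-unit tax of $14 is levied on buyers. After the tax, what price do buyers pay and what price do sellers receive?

Buyers pay 301/6, sellers receive 217/6

Pre-tax equilibrium: P* = 42, Q* = 54.
Tax on buyers shifts demand to D = 264 − 5(P + 14) = 194 - 5P.
194 - 5P = -240 + 7P gives seller price Ps = 217/6; buyers pay Pb = 217/6 + 14 = 301/6.
New quantity: Q = 264 − 5(301/6) = 79/6.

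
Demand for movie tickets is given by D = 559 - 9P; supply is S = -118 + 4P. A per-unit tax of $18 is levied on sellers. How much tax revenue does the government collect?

Pre-tax equilibrium: P* = 677/13, Q* = 1174/13.
Tax on sellers shifts supply to S = -118 + 4(P − 18) = -190 + 4P.
559 - 9P = -190 + 4P gives buyer price Pb = 749/13; sellers receive Ps = 749/13 − 18 = 515/13.
New quantity: Q = 559 − 9(749/13) = 526/13.
Revenue = 18 × 526/13 = 9468/13.

Tax revenue = 9468/13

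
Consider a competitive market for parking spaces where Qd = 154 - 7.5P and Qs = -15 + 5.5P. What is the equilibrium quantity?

Set Qd = Qs: 154 - 7.5P = -15 + 5.5P.
169 = 13P, so P* = 13.
Q* = 154 − 7.5(13) = 56.5.

Q* = 56.5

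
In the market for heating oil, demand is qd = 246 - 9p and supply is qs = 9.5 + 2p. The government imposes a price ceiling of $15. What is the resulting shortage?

Shortage = 71.5

Equilibrium price would be p* = 21.5, so the ceiling at 15 binds.
At p = 15: qd = 246 − 9(15) = 111, qs = 9.5 + 2(15) = 39.5.
Shortage = 111 − 39.5 = 71.5.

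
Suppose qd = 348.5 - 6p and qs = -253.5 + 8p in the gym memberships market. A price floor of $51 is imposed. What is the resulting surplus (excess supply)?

Surplus = 112

Equilibrium price would be p* = 43, so the floor at 51 binds.
At p = 51: qd = 42.5, qs = 154.5.
Surplus = 154.5 − 42.5 = 112.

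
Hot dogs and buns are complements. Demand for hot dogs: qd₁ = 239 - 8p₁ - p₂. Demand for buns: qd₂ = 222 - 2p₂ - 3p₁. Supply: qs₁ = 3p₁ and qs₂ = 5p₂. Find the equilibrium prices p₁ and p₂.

p₁ = 1451/74, p₂ = 1725/74

Market 1: 239 - 8p₁ - p₂ = 3p₁ → 11p₁ + p₂ = 239.
Market 2: 7p₂ + 3p₁ = 222.
Eliminating p₂: 7×(1) − 1×(2) gives 74p₁ = 1451, so p₁ = 1451/74.
Back-substitute into (2): p₂ = (222 − 3×1451/74) / 7 = 1725/74.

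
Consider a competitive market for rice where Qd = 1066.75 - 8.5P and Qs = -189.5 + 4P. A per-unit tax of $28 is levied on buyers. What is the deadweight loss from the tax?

Deadweight loss = 1066.24

Pre-tax equilibrium: P* = 100.5, Q* = 212.5.
Tax on buyers shifts demand to Qd = 1066.75 − 8.5(P + 28) = 828.75 - 8.5P.
828.75 - 8.5P = -189.5 + 4P gives seller price Ps = 81.46; buyers pay Pb = 81.46 + 28 = 109.46.
New quantity: Q = 1066.75 − 8.5(109.46) = 136.34.
DWL = ½ × 28 × (212.5 − 136.34) = 1066.24.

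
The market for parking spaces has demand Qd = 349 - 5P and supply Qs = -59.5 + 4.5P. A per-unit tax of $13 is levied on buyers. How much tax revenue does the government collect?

Pre-tax equilibrium: P* = 43, Q* = 134.
Tax on buyers shifts demand to Qd = 349 − 5(P + 13) = 284 - 5P.
284 - 5P = -59.5 + 4.5P gives seller price Ps = 687/19; buyers pay Pb = 687/19 + 13 = 934/19.
New quantity: Q = 349 − 5(934/19) = 1961/19.
Revenue = 13 × 1961/19 = 25493/19.

Tax revenue = 25493/19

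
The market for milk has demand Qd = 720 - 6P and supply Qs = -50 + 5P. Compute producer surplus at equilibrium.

Equilibrium: 720 - 6P = -50 + 5P gives P* = 70, Q* = 300.
Supply starts at P = 10 (where Qs = 0).
PS = ½(70 − 10)(300) = 9000.

Producer surplus = 9000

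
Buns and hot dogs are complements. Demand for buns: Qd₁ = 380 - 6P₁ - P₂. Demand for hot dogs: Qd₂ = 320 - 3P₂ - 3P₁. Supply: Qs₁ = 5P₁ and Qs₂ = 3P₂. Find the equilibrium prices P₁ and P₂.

P₁ = 280/9, P₂ = 340/9

Market 1: 380 - 6P₁ - P₂ = 5P₁ → 11P₁ + P₂ = 380.
Market 2: 6P₂ + 3P₁ = 320.
Eliminating P₂: 6×(1) − 1×(2) gives 63P₁ = 1960, so P₁ = 280/9.
Back-substitute into (2): P₂ = (320 − 3×280/9) / 6 = 340/9.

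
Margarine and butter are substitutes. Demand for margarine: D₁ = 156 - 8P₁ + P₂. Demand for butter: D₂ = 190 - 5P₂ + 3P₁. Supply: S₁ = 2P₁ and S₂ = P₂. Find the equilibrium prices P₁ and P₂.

P₁ = 1126/57, P₂ = 2368/57

Market 1: 156 - 8P₁ + P₂ = 2P₁ → 10P₁ - P₂ = 156.
Market 2: 6P₂ - 3P₁ = 190.
Eliminating P₂: 6×(1) + 1×(2) gives 57P₁ = 1126, so P₁ = 1126/57.
Back-substitute into (2): P₂ = (190 + 3×1126/57) / 6 = 2368/57.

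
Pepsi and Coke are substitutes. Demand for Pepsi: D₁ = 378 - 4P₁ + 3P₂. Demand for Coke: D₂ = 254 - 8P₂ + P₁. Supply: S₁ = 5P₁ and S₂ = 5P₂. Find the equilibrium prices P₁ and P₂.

Market 1: 378 - 4P₁ + 3P₂ = 5P₁ → 9P₁ - 3P₂ = 378.
Market 2: 13P₂ - P₁ = 254.
Eliminating P₂: 13×(1) + 3×(2) gives 114P₁ = 5676, so P₁ = 946/19.
Back-substitute into (2): P₂ = (254 + 1×946/19) / 13 = 444/19.

P₁ = 946/19, P₂ = 444/19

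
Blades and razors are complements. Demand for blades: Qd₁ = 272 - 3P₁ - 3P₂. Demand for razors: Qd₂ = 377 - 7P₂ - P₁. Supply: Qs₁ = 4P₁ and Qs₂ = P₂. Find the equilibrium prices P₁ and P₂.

P₁ = 1045/53, P₂ = 2367/53

Market 1: 272 - 3P₁ - 3P₂ = 4P₁ → 7P₁ + 3P₂ = 272.
Market 2: 8P₂ + P₁ = 377.
Eliminating P₂: 8×(1) − 3×(2) gives 53P₁ = 1045, so P₁ = 1045/53.
Back-substitute into (2): P₂ = (377 − 1×1045/53) / 8 = 2367/53.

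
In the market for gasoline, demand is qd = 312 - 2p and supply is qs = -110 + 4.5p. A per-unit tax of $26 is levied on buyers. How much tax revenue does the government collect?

Tax revenue = 3800

Pre-tax equilibrium: p* = 844/13, q* = 2368/13.
Tax on buyers shifts demand to qd = 312 − 2(p + 26) = 260 - 2p.
260 - 2p = -110 + 4.5p gives seller price ps = 740/13; buyers pay pb = 740/13 + 26 = 1078/13.
New quantity: q = 312 − 2(1078/13) = 1900/13.
Revenue = 26 × 1900/13 = 3800.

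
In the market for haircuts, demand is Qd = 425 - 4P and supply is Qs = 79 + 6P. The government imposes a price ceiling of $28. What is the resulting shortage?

Equilibrium price would be P* = 34.6, so the ceiling at 28 binds.
At P = 28: Qd = 425 − 4(28) = 313, Qs = 79 + 6(28) = 247.
Shortage = 313 − 247 = 66.

Shortage = 66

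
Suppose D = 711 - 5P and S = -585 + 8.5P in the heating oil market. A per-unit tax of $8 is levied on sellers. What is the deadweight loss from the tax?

Deadweight loss = 2720/27

Pre-tax equilibrium: P* = 96, Q* = 231.
Tax on sellers shifts supply to S = -585 + 8.5(P − 8) = -653 + 8.5P.
711 - 5P = -653 + 8.5P gives buyer price Pb = 2728/27; sellers receive Ps = 2728/27 − 8 = 2512/27.
New quantity: Q = 711 − 5(2728/27) = 5557/27.
DWL = ½ × 8 × (231 − 5557/27) = 2720/27.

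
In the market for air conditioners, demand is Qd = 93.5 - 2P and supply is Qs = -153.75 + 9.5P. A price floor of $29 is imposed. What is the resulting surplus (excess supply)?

Surplus = 86.25

Equilibrium price would be P* = 21.5, so the floor at 29 binds.
At P = 29: Qd = 35.5, Qs = 121.75.
Surplus = 121.75 − 35.5 = 86.25.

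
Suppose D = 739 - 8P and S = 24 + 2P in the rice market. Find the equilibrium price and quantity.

Set D = S: 739 - 8P = 24 + 2P.
715 = 10P, so P* = 71.5.
Q* = 739 − 8(71.5) = 167.

P* = 71.5, Q* = 167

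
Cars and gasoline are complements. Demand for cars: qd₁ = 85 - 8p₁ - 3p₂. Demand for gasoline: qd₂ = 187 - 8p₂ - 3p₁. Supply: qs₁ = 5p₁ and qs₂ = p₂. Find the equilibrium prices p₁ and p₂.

Market 1: 85 - 8p₁ - 3p₂ = 5p₁ → 13p₁ + 3p₂ = 85.
Market 2: 9p₂ + 3p₁ = 187.
Eliminating p₂: 9×(1) − 3×(2) gives 108p₁ = 204, so p₁ = 17/9.
Back-substitute into (2): p₂ = (187 − 3×17/9) / 9 = 544/27.

p₁ = 17/9, p₂ = 544/27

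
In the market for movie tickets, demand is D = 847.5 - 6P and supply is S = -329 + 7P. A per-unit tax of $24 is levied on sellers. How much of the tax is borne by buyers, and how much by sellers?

Buyers bear 168/13, sellers bear 144/13

Pre-tax equilibrium: P* = 90.5, Q* = 304.5.
Tax on sellers shifts supply to S = -329 + 7(P − 24) = -497 + 7P.
847.5 - 6P = -497 + 7P gives buyer price Pb = 2689/26; sellers receive Ps = 2689/26 − 24 = 2065/26.
New quantity: Q = 847.5 − 6(2689/26) = 5901/26.
Buyer burden = 2689/26 − 90.5 = 168/13; seller burden = 90.5 − 2065/26 = 144/13.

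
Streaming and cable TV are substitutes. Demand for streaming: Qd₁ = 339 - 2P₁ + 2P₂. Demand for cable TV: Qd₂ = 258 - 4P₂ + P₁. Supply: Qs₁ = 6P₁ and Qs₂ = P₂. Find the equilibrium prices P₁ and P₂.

Market 1: 339 - 2P₁ + 2P₂ = 6P₁ → 8P₁ - 2P₂ = 339.
Market 2: 5P₂ - P₁ = 258.
Eliminating P₂: 5×(1) + 2×(2) gives 38P₁ = 2211, so P₁ = 2211/38.
Back-substitute into (2): P₂ = (258 + 1×2211/38) / 5 = 2403/38.

P₁ = 2211/38, P₂ = 2403/38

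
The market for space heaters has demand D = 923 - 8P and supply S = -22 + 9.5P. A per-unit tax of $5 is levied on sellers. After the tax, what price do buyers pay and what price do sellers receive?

Buyers pay 397/7, sellers receive 362/7

Pre-tax equilibrium: P* = 54, Q* = 491.
Tax on sellers shifts supply to S = -22 + 9.5(P − 5) = -69.5 + 9.5P.
923 - 8P = -69.5 + 9.5P gives buyer price Pb = 397/7; sellers receive Ps = 397/7 − 5 = 362/7.
New quantity: Q = 923 − 8(397/7) = 3285/7.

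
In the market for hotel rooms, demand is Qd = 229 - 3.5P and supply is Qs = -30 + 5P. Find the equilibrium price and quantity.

Set Qd = Qs: 229 - 3.5P = -30 + 5P.
259 = 8.5P, so P* = 518/17.
Q* = 229 − 3.5(518/17) = 2080/17.

P* = 518/17, Q* = 2080/17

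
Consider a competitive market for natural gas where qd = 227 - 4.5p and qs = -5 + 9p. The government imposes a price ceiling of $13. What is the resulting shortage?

Shortage = 56.5

Equilibrium price would be p* = 464/27, so the ceiling at 13 binds.
At p = 13: qd = 227 − 4.5(13) = 168.5, qs = -5 + 9(13) = 112.
Shortage = 168.5 − 112 = 56.5.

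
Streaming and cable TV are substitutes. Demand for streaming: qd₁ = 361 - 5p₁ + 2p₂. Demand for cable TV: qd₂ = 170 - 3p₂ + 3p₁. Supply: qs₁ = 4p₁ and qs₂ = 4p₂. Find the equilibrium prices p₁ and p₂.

p₁ = 2867/57, p₂ = 871/19

Market 1: 361 - 5p₁ + 2p₂ = 4p₁ → 9p₁ - 2p₂ = 361.
Market 2: 7p₂ - 3p₁ = 170.
Eliminating p₂: 7×(1) + 2×(2) gives 57p₁ = 2867, so p₁ = 2867/57.
Back-substitute into (2): p₂ = (170 + 3×2867/57) / 7 = 871/19.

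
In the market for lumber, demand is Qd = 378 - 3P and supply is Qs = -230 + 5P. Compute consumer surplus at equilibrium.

Equilibrium: 378 - 3P = -230 + 5P gives P* = 76, Q* = 150.
Demand choke price (Qd = 0): P = 126.
CS = ½(126 − 76)(150) = 3750.

Consumer surplus = 3750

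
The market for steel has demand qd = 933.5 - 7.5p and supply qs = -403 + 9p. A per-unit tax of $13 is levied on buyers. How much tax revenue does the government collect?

Pre-tax equilibrium: p* = 81, q* = 326.
Tax on buyers shifts demand to qd = 933.5 − 7.5(p + 13) = 836 - 7.5p.
836 - 7.5p = -403 + 9p gives seller price ps = 826/11; buyers pay pb = 826/11 + 13 = 969/11.
New quantity: q = 933.5 − 7.5(969/11) = 3001/11.
Revenue = 13 × 3001/11 = 39013/11.

Tax revenue = 39013/11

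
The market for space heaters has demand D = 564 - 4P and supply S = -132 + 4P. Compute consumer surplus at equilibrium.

Equilibrium: 564 - 4P = -132 + 4P gives P* = 87, Q* = 216.
Demand choke price (D = 0): P = 141.
CS = ½(141 − 87)(216) = 5832.

Consumer surplus = 5832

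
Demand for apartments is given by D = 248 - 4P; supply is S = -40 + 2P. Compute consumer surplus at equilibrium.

Equilibrium: 248 - 4P = -40 + 2P gives P* = 48, Q* = 56.
Demand choke price (D = 0): P = 62.
CS = ½(62 − 48)(56) = 392.

Consumer surplus = 392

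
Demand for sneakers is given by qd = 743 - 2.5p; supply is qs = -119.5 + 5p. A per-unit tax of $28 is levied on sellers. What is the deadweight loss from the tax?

Deadweight loss = 1960/3

Pre-tax equilibrium: p* = 115, q* = 455.5.
Tax on sellers shifts supply to qs = -119.5 + 5(p − 28) = -259.5 + 5p.
743 - 2.5p = -259.5 + 5p gives buyer price pb = 401/3; sellers receive ps = 401/3 − 28 = 317/3.
New quantity: q = 743 − 2.5(401/3) = 2453/6.
DWL = ½ × 28 × (455.5 − 2453/6) = 1960/3.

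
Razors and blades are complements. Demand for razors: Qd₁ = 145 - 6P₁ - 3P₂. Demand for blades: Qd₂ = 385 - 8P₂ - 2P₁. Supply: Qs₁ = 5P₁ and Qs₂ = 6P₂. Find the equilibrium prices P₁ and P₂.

Market 1: 145 - 6P₁ - 3P₂ = 5P₁ → 11P₁ + 3P₂ = 145.
Market 2: 14P₂ + 2P₁ = 385.
Eliminating P₂: 14×(1) − 3×(2) gives 148P₁ = 875, so P₁ = 875/148.
Back-substitute into (2): P₂ = (385 − 2×875/148) / 14 = 3945/148.

P₁ = 875/148, P₂ = 3945/148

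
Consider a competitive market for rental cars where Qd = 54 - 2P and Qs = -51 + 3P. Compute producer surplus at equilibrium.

Equilibrium: 54 - 2P = -51 + 3P gives P* = 21, Q* = 12.
Supply starts at P = 17 (where Qs = 0).
PS = ½(21 − 17)(12) = 24.

Producer surplus = 24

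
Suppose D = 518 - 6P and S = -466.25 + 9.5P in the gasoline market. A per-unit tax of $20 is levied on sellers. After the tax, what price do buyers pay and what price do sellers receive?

Pre-tax equilibrium: P* = 63.5, Q* = 137.
Tax on sellers shifts supply to S = -466.25 + 9.5(P − 20) = -656.25 + 9.5P.
518 - 6P = -656.25 + 9.5P gives buyer price Pb = 4697/62; sellers receive Ps = 4697/62 − 20 = 3457/62.
New quantity: Q = 518 − 6(4697/62) = 1967/31.

Buyers pay 4697/62, sellers receive 3457/62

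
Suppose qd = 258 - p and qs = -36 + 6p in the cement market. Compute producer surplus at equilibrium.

Equilibrium: 258 - p = -36 + 6p gives p* = 42, q* = 216.
Supply starts at p = 6 (where qs = 0).
PS = ½(42 − 6)(216) = 3888.

Producer surplus = 3888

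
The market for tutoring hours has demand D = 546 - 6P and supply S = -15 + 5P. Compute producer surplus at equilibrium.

Equilibrium: 546 - 6P = -15 + 5P gives P* = 51, Q* = 240.
Supply starts at P = 3 (where S = 0).
PS = ½(51 − 3)(240) = 5760.

Producer surplus = 5760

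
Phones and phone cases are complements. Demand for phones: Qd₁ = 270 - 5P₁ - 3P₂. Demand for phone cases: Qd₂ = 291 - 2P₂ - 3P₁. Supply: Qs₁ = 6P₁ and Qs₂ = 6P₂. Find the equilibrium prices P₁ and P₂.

Market 1: 270 - 5P₁ - 3P₂ = 6P₁ → 11P₁ + 3P₂ = 270.
Market 2: 8P₂ + 3P₁ = 291.
Eliminating P₂: 8×(1) − 3×(2) gives 79P₁ = 1287, so P₁ = 1287/79.
Back-substitute into (2): P₂ = (291 − 3×1287/79) / 8 = 2391/79.

P₁ = 1287/79, P₂ = 2391/79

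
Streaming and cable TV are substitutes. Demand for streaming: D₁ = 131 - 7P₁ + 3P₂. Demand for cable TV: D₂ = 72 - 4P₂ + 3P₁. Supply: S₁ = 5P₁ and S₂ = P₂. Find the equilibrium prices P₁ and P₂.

P₁ = 871/51, P₂ = 419/17

Market 1: 131 - 7P₁ + 3P₂ = 5P₁ → 12P₁ - 3P₂ = 131.
Market 2: 5P₂ - 3P₁ = 72.
Eliminating P₂: 5×(1) + 3×(2) gives 51P₁ = 871, so P₁ = 871/51.
Back-substitute into (2): P₂ = (72 + 3×871/51) / 5 = 419/17.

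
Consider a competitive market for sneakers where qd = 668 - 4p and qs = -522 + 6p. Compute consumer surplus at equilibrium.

Consumer surplus = 4608

Equilibrium: 668 - 4p = -522 + 6p gives p* = 119, q* = 192.
Demand choke price (qd = 0): p = 167.
CS = ½(167 − 119)(192) = 4608.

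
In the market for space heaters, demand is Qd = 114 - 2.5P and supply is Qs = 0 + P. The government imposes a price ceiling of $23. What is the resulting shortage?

Equilibrium price would be P* = 228/7, so the ceiling at 23 binds.
At P = 23: Qd = 114 − 2.5(23) = 56.5, Qs = 0 + 1(23) = 23.
Shortage = 56.5 − 23 = 33.5.

Shortage = 33.5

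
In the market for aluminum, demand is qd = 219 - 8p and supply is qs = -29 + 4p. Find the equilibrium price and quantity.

Set qd = qs: 219 - 8p = -29 + 4p.
248 = 12p, so p* = 62/3.
q* = 219 − 8(62/3) = 161/3.

p* = 62/3, q* = 161/3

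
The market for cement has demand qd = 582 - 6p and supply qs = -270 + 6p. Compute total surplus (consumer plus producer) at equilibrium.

Equilibrium: 582 - 6p = -270 + 6p gives p* = 71, q* = 156.
Demand choke price: p = 97; supply starts at p = 45.
CS = ½(97 − 71)(156) = 2028; PS = ½(71 − 45)(156) = 2028.

Total surplus = 4056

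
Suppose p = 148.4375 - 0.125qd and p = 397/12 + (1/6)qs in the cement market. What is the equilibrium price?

Set the two price expressions equal: 148.4375 - 0.125q = 397/12 + (1/6)q.
5537/48 = (7/24)q, so q* = 395.5.
p* = 148.4375 − (0.125)(395.5) = 99.

p* = 99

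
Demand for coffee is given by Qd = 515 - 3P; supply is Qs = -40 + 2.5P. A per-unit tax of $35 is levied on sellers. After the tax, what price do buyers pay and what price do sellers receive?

Buyers pay 1285/11, sellers receive 900/11

Pre-tax equilibrium: P* = 1110/11, Q* = 2335/11.
Tax on sellers shifts supply to Qs = -40 + 2.5(P − 35) = -127.5 + 2.5P.
515 - 3P = -127.5 + 2.5P gives buyer price Pb = 1285/11; sellers receive Ps = 1285/11 − 35 = 900/11.
New quantity: Q = 515 − 3(1285/11) = 1810/11.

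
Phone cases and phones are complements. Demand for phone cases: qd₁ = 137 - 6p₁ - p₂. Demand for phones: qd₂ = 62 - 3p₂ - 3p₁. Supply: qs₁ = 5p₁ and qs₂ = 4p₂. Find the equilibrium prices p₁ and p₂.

Market 1: 137 - 6p₁ - p₂ = 5p₁ → 11p₁ + p₂ = 137.
Market 2: 7p₂ + 3p₁ = 62.
Eliminating p₂: 7×(1) − 1×(2) gives 74p₁ = 897, so p₁ = 897/74.
Back-substitute into (2): p₂ = (62 − 3×897/74) / 7 = 271/74.

p₁ = 897/74, p₂ = 271/74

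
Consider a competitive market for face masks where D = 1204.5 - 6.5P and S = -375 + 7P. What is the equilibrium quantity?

Q* = 444

Set D = S: 1204.5 - 6.5P = -375 + 7P.
1579.5 = 13.5P, so P* = 117.
Q* = 1204.5 − 6.5(117) = 444.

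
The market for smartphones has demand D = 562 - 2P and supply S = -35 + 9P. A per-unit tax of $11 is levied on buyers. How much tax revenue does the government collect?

Pre-tax equilibrium: P* = 597/11, Q* = 4988/11.
Tax on buyers shifts demand to D = 562 − 2(P + 11) = 540 - 2P.
540 - 2P = -35 + 9P gives seller price Ps = 575/11; buyers pay Pb = 575/11 + 11 = 696/11.
New quantity: Q = 562 − 2(696/11) = 4790/11.
Revenue = 11 × 4790/11 = 4790.

Tax revenue = 4790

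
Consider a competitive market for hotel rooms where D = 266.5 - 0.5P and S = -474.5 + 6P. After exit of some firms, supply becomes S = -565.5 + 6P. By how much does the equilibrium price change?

Original equilibrium: P* = 114, Q* = 209.5.
New equilibrium: 266.5 - 0.5P = -565.5 + 6P, so 832 = 6.5P and P' = 128; Q' = 266.5 − 0.5(128) = 202.5.
Change in price: 128 − 114 = 14.

ΔP = 14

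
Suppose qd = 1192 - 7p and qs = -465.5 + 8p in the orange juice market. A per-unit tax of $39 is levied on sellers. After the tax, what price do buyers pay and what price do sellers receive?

Buyers pay $131.3, sellers receive $92.3

Pre-tax equilibrium: p* = 110.5, q* = 418.5.
Tax on sellers shifts supply to qs = -465.5 + 8(p − 39) = -777.5 + 8p.
1192 - 7p = -777.5 + 8p gives buyer price pb = 131.3; sellers receive ps = 131.3 − 39 = 92.3.
New quantity: q = 1192 − 7(131.3) = 272.9.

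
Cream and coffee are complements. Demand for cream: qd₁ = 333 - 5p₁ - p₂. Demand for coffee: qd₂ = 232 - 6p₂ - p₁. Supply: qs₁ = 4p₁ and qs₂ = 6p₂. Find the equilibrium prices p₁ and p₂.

Market 1: 333 - 5p₁ - p₂ = 4p₁ → 9p₁ + p₂ = 333.
Market 2: 12p₂ + p₁ = 232.
Eliminating p₂: 12×(1) − 1×(2) gives 107p₁ = 3764, so p₁ = 3764/107.
Back-substitute into (2): p₂ = (232 − 1×3764/107) / 12 = 1755/107.

p₁ = 3764/107, p₂ = 1755/107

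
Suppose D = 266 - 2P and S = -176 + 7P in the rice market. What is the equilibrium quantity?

Set D = S: 266 - 2P = -176 + 7P.
442 = 9P, so P* = 442/9.
Q* = 266 − 2(442/9) = 1510/9.

Q* = 1510/9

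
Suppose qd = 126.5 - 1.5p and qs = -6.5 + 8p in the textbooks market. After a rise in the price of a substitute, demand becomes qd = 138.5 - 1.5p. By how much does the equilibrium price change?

Δp = 24/19

Original equilibrium: p* = 14, q* = 105.5.
New equilibrium: 138.5 - 1.5p = -6.5 + 8p, so 145 = 9.5p and p' = 290/19; q' = 138.5 − 1.5(290/19) = 4393/38.
Change in price: 290/19 − 14 = 24/19.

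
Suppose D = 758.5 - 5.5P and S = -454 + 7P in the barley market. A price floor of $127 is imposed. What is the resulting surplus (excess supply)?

Equilibrium price would be P* = 97, so the floor at 127 binds.
At P = 127: D = 60, S = 435.
Surplus = 435 − 60 = 375.

Surplus = 375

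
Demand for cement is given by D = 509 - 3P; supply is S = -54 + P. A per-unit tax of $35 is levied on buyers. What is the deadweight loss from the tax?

Deadweight loss = 459.375

Pre-tax equilibrium: P* = 140.75, Q* = 86.75.
Tax on buyers shifts demand to D = 509 − 3(P + 35) = 404 - 3P.
404 - 3P = -54 + P gives seller price Ps = 114.5; buyers pay Pb = 114.5 + 35 = 149.5.
New quantity: Q = 509 − 3(149.5) = 60.5.
DWL = ½ × 35 × (86.75 − 60.5) = 459.375.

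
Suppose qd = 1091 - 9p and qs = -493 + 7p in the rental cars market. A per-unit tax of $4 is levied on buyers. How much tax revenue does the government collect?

Pre-tax equilibrium: p* = 99, q* = 200.
Tax on buyers shifts demand to qd = 1091 − 9(p + 4) = 1055 - 9p.
1055 - 9p = -493 + 7p gives seller price ps = 96.75; buyers pay pb = 96.75 + 4 = 100.75.
New quantity: q = 1091 − 9(100.75) = 184.25.
Revenue = 4 × 184.25 = 737.

Tax revenue = 737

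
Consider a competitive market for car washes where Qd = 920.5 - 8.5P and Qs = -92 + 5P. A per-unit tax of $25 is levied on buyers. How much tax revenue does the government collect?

Tax revenue = 137900/27

Pre-tax equilibrium: P* = 75, Q* = 283.
Tax on buyers shifts demand to Qd = 920.5 − 8.5(P + 25) = 708 - 8.5P.
708 - 8.5P = -92 + 5P gives seller price Ps = 1600/27; buyers pay Pb = 1600/27 + 25 = 2275/27.
New quantity: Q = 920.5 − 8.5(2275/27) = 5516/27.
Revenue = 25 × 5516/27 = 137900/27.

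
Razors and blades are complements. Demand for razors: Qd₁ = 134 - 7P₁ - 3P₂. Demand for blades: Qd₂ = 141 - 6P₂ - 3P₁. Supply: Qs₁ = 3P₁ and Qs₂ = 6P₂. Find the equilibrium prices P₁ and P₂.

Market 1: 134 - 7P₁ - 3P₂ = 3P₁ → 10P₁ + 3P₂ = 134.
Market 2: 12P₂ + 3P₁ = 141.
Eliminating P₂: 12×(1) − 3×(2) gives 111P₁ = 1185, so P₁ = 395/37.
Back-substitute into (2): P₂ = (141 − 3×395/37) / 12 = 336/37.

P₁ = 395/37, P₂ = 336/37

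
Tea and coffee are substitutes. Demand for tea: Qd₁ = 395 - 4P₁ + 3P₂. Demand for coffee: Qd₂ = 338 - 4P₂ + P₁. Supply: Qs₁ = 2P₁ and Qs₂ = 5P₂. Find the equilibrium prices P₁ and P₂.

P₁ = 1523/17, P₂ = 2423/51

Market 1: 395 - 4P₁ + 3P₂ = 2P₁ → 6P₁ - 3P₂ = 395.
Market 2: 9P₂ - P₁ = 338.
Eliminating P₂: 9×(1) + 3×(2) gives 51P₁ = 4569, so P₁ = 1523/17.
Back-substitute into (2): P₂ = (338 + 1×1523/17) / 9 = 2423/51.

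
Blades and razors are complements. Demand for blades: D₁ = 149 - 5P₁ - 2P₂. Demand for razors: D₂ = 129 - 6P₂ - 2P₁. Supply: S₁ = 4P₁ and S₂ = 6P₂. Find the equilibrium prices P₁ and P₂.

P₁ = 765/52, P₂ = 863/104

Market 1: 149 - 5P₁ - 2P₂ = 4P₁ → 9P₁ + 2P₂ = 149.
Market 2: 12P₂ + 2P₁ = 129.
Eliminating P₂: 12×(1) − 2×(2) gives 104P₁ = 1530, so P₁ = 765/52.
Back-substitute into (2): P₂ = (129 − 2×765/52) / 12 = 863/104.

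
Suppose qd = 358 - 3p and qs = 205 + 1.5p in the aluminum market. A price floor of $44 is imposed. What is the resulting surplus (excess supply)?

Surplus = 45

Equilibrium price would be p* = 34, so the floor at 44 binds.
At p = 44: qd = 226, qs = 271.
Surplus = 271 − 226 = 45.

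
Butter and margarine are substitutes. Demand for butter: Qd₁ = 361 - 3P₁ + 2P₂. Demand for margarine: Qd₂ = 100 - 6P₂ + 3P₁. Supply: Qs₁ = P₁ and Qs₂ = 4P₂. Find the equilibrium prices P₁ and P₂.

Market 1: 361 - 3P₁ + 2P₂ = P₁ → 4P₁ - 2P₂ = 361.
Market 2: 10P₂ - 3P₁ = 100.
Eliminating P₂: 10×(1) + 2×(2) gives 34P₁ = 3810, so P₁ = 1905/17.
Back-substitute into (2): P₂ = (100 + 3×1905/17) / 10 = 1483/34.

P₁ = 1905/17, P₂ = 1483/34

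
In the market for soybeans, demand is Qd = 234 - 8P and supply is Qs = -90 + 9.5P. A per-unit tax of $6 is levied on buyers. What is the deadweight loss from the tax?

Pre-tax equilibrium: P* = 648/35, Q* = 3006/35.
Tax on buyers shifts demand to Qd = 234 − 8(P + 6) = 186 - 8P.
186 - 8P = -90 + 9.5P gives seller price Ps = 552/35; buyers pay Pb = 552/35 + 6 = 762/35.
New quantity: Q = 234 − 8(762/35) = 2094/35.
DWL = ½ × 6 × (3006/35 − 2094/35) = 2736/35.

Deadweight loss = 2736/35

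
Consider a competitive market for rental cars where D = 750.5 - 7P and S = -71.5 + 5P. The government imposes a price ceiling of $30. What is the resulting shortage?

Equilibrium price would be P* = 68.5, so the ceiling at 30 binds.
At P = 30: D = 750.5 − 7(30) = 540.5, S = -71.5 + 5(30) = 78.5.
Shortage = 540.5 − 78.5 = 462.

Shortage = 462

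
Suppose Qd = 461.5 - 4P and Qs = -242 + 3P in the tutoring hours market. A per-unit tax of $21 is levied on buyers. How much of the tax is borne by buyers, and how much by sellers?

Buyers bear $9, sellers bear $12

Pre-tax equilibrium: P* = 100.5, Q* = 59.5.
Tax on buyers shifts demand to Qd = 461.5 − 4(P + 21) = 377.5 - 4P.
377.5 - 4P = -242 + 3P gives seller price Ps = 88.5; buyers pay Pb = 88.5 + 21 = 109.5.
New quantity: Q = 461.5 − 4(109.5) = 23.5.
Buyer burden = 109.5 − 100.5 = 9; seller burden = 100.5 − 88.5 = 12.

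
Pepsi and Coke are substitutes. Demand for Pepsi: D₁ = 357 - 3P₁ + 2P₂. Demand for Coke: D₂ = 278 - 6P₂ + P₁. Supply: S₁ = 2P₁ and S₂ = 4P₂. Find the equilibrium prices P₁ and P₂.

Market 1: 357 - 3P₁ + 2P₂ = 2P₁ → 5P₁ - 2P₂ = 357.
Market 2: 10P₂ - P₁ = 278.
Eliminating P₂: 10×(1) + 2×(2) gives 48P₁ = 4126, so P₁ = 2063/24.
Back-substitute into (2): P₂ = (278 + 1×2063/24) / 10 = 1747/48.

P₁ = 2063/24, P₂ = 1747/48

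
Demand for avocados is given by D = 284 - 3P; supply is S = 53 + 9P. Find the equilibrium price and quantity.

P* = 19.25, Q* = 226.25

Set D = S: 284 - 3P = 53 + 9P.
231 = 12P, so P* = 19.25.
Q* = 284 − 3(19.25) = 226.25.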